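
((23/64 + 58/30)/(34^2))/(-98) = -2201/108756480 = -0.00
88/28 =22/7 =3.14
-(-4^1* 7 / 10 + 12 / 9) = 22 / 15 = 1.47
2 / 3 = 0.67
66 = 66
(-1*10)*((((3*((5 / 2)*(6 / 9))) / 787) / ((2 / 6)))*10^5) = -15000000 / 787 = -19059.72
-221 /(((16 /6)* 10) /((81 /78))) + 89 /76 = -22603 /3040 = -7.44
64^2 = 4096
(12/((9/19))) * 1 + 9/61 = 4663/183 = 25.48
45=45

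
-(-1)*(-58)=-58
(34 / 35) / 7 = 34 / 245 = 0.14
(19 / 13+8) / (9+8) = 123 / 221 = 0.56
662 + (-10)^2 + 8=770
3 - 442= -439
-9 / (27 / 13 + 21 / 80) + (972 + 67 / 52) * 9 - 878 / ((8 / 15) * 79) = 7275280704 / 832897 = 8734.91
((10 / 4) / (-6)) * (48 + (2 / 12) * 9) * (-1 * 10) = 825 / 4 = 206.25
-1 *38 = -38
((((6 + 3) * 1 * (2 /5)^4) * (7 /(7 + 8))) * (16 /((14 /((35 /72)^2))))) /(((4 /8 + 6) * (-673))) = -196 /29527875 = -0.00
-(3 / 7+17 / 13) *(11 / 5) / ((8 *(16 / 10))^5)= -543125 / 48855252992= -0.00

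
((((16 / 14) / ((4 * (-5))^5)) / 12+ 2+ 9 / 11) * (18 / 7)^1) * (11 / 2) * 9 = 28123199703 / 78400000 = 358.71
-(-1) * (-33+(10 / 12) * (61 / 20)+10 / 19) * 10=-68245 / 228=-299.32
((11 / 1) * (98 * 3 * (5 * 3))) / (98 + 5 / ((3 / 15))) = 16170 / 41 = 394.39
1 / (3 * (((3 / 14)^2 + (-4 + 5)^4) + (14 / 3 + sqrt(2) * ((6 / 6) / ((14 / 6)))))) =658364 / 11155873 - 49392 * sqrt(2) / 11155873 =0.05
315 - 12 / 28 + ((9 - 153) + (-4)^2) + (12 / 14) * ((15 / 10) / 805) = 186.57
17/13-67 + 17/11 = -64.15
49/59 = 0.83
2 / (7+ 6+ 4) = 2 / 17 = 0.12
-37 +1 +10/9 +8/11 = -3382/99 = -34.16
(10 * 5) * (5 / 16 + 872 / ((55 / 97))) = 76910.17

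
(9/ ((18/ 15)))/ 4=15/ 8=1.88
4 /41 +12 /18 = 0.76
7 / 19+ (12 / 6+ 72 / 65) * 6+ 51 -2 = 68.01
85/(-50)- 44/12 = -161/30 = -5.37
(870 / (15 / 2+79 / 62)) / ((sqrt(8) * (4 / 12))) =40455 * sqrt(2) / 544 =105.17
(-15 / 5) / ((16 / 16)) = -3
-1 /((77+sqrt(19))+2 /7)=-3787 /291750+49* sqrt(19) /291750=-0.01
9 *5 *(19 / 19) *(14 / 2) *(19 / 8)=5985 / 8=748.12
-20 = -20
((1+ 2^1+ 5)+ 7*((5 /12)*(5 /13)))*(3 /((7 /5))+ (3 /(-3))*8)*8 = -116686 /273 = -427.42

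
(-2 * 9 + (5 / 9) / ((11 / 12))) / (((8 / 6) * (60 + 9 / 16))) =-2296 / 10659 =-0.22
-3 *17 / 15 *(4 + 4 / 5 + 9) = -1173 / 25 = -46.92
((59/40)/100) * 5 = 59/800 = 0.07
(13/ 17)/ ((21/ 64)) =832/ 357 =2.33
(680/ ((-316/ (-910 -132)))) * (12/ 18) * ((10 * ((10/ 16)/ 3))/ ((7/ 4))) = 8857000/ 4977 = 1779.59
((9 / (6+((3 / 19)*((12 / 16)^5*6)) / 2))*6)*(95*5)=166348800 / 39641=4196.38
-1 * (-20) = 20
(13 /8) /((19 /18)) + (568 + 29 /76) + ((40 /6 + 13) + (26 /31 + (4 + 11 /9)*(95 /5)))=689.65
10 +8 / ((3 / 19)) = 182 / 3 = 60.67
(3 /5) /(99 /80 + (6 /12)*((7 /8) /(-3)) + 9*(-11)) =-72 /11749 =-0.01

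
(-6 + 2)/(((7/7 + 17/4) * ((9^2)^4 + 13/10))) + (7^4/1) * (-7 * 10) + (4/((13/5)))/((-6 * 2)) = -6583730003552805/39172517293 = -168070.13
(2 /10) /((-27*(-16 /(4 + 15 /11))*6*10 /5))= 59 /285120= 0.00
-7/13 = -0.54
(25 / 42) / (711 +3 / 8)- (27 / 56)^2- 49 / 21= -19618607 / 7648704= -2.56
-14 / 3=-4.67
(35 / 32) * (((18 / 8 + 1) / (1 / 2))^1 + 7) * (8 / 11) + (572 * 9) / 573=331503 / 16808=19.72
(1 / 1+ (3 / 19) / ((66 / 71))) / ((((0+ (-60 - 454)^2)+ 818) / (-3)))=-163 / 12308428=-0.00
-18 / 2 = -9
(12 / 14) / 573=0.00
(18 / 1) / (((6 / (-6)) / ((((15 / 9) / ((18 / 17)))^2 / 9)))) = -7225 / 1458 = -4.96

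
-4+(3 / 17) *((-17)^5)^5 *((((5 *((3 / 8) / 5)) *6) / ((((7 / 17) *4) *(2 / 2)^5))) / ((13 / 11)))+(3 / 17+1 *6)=-29135897804947083611265888884792921 / 24752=-1177112871887002408341382000000.00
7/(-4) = -7/4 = -1.75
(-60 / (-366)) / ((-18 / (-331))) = 3.01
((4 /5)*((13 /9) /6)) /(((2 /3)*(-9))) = -13 /405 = -0.03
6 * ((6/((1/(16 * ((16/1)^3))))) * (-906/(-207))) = 237502464/23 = 10326194.09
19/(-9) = -19/9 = -2.11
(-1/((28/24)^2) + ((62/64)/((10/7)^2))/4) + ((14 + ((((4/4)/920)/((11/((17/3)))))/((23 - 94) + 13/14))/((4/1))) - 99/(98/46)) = -15450885595811/466999948800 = -33.09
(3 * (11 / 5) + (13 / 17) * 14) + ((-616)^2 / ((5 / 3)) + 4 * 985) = 19688627 / 85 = 231630.91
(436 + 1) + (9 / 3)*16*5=677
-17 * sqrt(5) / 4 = -9.50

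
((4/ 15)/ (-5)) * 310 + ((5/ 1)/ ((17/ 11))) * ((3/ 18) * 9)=-5957/ 510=-11.68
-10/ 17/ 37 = -10/ 629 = -0.02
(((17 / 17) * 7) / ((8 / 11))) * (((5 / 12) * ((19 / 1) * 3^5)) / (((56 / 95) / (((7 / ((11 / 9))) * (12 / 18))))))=15351525 / 128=119933.79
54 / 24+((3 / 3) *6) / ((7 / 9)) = 279 / 28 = 9.96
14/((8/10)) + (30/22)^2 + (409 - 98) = 79947/242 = 330.36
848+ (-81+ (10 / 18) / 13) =767.04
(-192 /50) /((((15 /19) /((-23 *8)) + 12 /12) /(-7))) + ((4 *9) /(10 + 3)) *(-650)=-154295688 /87025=-1773.00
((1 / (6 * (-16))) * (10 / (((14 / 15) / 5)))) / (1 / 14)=-125 / 16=-7.81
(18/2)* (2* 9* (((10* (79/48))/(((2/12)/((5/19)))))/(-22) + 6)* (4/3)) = 217539/209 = 1040.86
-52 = -52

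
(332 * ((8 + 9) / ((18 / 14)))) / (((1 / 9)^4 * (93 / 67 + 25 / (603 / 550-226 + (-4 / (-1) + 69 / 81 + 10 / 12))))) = 523491565565178 / 23156491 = 22606687.93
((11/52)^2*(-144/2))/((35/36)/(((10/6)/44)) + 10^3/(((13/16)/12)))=-3267/15002026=-0.00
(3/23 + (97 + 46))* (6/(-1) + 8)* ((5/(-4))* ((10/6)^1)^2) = -205750/207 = -993.96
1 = 1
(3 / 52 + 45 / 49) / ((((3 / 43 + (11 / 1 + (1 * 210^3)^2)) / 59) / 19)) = 119880861 / 9396879281245212848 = 0.00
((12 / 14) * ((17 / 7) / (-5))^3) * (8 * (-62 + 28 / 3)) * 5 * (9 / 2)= 55890288 / 60025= 931.12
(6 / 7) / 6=1 / 7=0.14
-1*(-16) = 16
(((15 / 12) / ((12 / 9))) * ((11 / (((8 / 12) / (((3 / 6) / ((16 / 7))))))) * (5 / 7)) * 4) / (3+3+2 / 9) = 1.55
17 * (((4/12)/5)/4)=17/60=0.28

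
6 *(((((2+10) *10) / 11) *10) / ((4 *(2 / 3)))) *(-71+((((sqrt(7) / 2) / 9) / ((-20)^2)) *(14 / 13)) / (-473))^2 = 1491 *sqrt(7) / 135278+2470191853203360343 / 1996378612800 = 1237336.39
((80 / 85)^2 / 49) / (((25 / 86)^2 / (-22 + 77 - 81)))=-49227776 / 8850625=-5.56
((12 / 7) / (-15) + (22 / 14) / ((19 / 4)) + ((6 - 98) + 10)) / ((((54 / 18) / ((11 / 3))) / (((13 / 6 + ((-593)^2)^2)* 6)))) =-443863902661305874 / 5985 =-74162723920017.69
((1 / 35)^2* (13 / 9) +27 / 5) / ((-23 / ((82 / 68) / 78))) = -610367 / 168120225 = -0.00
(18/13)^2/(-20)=-81/845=-0.10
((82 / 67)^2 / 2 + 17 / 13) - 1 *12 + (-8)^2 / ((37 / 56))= 187681683 / 2159209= 86.92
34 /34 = 1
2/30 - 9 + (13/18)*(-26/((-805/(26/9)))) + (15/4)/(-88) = -204470683/22952160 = -8.91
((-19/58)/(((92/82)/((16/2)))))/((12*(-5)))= 779/20010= 0.04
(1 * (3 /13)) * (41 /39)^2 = 1681 /6591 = 0.26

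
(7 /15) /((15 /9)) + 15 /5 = 82 /25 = 3.28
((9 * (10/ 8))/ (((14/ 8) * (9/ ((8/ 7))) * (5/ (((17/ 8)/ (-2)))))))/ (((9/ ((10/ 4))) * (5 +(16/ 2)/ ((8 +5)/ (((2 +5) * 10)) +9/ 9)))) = -1411/ 343980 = -0.00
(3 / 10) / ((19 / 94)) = 141 / 95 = 1.48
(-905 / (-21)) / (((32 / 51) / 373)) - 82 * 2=5701869 / 224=25454.77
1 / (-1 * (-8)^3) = 1 / 512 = 0.00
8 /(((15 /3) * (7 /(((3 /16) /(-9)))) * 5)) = -1 /1050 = -0.00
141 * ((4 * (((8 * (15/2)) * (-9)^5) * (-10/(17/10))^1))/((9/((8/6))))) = 29603232000/17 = 1741366588.24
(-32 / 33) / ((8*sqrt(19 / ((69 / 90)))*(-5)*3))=2*sqrt(13110) / 141075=0.00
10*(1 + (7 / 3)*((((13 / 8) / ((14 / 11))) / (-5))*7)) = -761 / 24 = -31.71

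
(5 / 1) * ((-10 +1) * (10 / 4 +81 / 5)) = -841.50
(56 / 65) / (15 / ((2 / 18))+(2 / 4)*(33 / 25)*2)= 35 / 5538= 0.01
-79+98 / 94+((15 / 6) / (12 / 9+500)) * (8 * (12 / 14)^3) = -1256347 / 16121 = -77.93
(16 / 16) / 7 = 0.14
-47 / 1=-47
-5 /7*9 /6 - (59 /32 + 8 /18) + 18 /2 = 11371 /2016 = 5.64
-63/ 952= -9/ 136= -0.07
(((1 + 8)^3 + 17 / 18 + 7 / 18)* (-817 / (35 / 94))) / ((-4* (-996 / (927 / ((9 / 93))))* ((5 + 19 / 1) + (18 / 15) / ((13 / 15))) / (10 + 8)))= -498891980483 / 182600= -2732157.61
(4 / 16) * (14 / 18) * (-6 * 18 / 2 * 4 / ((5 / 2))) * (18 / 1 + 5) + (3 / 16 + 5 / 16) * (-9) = -390.90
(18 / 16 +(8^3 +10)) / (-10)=-837 / 16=-52.31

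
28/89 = 0.31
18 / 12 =3 / 2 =1.50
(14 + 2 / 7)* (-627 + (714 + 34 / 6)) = 27800 / 21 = 1323.81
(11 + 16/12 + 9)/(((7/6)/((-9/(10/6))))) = -3456/35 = -98.74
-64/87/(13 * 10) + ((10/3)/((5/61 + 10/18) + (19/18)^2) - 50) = -9417644222/195781755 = -48.10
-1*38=-38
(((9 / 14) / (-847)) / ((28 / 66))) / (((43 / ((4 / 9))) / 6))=-18 / 162239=-0.00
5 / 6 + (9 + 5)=89 / 6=14.83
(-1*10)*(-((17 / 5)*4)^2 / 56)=1156 / 35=33.03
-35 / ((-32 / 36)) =315 / 8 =39.38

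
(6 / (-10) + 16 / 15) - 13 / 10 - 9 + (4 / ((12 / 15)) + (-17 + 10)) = -71 / 6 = -11.83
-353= -353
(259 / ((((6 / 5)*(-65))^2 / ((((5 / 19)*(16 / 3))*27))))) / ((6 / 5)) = 12950 / 9633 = 1.34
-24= -24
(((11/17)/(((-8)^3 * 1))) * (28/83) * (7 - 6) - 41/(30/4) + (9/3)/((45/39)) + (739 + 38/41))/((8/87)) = 2374175311249/296197120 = 8015.52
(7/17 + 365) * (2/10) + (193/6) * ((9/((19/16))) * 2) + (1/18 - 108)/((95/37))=15076277/29070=518.62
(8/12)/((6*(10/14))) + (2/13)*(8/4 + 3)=541/585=0.92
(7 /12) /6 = 0.10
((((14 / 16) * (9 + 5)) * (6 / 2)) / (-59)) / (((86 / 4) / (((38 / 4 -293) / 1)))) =8.21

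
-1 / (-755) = 1 / 755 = 0.00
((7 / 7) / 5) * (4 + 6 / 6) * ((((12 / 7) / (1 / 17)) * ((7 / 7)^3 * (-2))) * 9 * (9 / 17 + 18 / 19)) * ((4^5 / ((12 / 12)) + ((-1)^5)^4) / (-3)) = 35202600 / 133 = 264681.20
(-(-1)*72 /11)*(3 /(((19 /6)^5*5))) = 1679616 /136185445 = 0.01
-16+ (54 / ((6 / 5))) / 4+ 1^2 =-15 / 4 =-3.75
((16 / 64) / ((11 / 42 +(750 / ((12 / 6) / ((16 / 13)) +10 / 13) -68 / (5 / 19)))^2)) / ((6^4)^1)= 8439025 / 132891002842896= 0.00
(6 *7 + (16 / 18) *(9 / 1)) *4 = 200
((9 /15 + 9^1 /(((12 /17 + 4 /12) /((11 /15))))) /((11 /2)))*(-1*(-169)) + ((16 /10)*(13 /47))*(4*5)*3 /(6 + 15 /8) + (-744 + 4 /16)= -6062573887 /11508420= -526.79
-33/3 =-11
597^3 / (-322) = -212776173 / 322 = -660795.57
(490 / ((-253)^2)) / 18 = 245 / 576081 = 0.00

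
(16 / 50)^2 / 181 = 0.00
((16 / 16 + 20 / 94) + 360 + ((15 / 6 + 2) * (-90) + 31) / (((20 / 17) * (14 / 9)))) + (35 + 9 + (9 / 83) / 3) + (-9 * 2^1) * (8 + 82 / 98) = 159890023 / 3822980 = 41.82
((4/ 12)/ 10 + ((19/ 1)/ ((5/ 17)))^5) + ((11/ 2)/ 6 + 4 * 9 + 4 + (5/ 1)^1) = 14062826565747/ 12500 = 1125026125.26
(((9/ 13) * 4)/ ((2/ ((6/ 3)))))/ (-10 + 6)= -9/ 13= -0.69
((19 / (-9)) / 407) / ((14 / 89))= -1691 / 51282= -0.03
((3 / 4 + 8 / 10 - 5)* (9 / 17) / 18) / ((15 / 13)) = -299 / 3400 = -0.09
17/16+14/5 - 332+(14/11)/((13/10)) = -3742693/11440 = -327.16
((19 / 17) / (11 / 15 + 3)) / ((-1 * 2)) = -285 / 1904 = -0.15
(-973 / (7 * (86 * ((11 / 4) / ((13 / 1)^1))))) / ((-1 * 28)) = 1807 / 6622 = 0.27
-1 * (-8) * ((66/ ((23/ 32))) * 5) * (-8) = -675840/ 23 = -29384.35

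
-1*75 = -75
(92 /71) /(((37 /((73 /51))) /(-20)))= -134320 /133977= -1.00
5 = 5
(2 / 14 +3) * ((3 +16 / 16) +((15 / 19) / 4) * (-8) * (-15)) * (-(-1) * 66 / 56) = 95469 / 931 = 102.54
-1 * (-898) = 898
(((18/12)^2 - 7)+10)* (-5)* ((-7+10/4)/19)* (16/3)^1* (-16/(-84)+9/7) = 930/19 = 48.95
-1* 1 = -1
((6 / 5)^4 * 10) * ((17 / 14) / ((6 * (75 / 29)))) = 35496 / 21875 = 1.62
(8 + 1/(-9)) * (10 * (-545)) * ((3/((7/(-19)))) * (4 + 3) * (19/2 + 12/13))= 996202775/39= 25543660.90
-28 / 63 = -4 / 9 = -0.44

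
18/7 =2.57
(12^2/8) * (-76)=-1368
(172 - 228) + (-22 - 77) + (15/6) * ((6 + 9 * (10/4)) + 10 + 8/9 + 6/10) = -1981/36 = -55.03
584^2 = 341056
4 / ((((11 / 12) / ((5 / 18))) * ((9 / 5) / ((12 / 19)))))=800 / 1881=0.43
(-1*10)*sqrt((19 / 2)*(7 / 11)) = -5*sqrt(2926) / 11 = -24.59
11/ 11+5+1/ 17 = 103/ 17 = 6.06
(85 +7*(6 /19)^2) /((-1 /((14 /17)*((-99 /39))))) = 14292894 /79781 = 179.15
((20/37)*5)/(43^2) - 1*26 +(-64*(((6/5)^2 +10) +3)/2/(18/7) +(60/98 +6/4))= -307107925193/1508506650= -203.58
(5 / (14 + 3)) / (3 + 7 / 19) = 95 / 1088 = 0.09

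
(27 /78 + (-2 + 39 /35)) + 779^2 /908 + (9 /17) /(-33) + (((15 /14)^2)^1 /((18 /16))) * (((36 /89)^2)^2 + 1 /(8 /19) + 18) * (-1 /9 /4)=814987664732499068729 /1221516728848175760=667.19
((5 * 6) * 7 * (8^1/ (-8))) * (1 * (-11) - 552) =118230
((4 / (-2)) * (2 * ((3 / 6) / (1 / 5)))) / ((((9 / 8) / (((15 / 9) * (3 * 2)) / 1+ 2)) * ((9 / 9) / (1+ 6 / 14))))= -152.38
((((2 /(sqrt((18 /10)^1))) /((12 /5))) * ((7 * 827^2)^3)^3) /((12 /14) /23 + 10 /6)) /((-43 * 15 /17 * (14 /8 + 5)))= -7232464741878843971751412874770520383610610117629037632714719742 * sqrt(5) /8599527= -1880601433975562281116916000000000000000000000000000000000.00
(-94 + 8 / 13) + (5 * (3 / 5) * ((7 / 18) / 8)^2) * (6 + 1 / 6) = -93.34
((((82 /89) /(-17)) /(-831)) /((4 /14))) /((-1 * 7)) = -41 /1257303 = -0.00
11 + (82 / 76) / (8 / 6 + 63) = 80797 / 7334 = 11.02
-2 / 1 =-2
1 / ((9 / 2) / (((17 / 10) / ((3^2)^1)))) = 17 / 405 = 0.04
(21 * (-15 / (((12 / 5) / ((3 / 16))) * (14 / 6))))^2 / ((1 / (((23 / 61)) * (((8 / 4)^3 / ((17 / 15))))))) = 157190625 / 530944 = 296.06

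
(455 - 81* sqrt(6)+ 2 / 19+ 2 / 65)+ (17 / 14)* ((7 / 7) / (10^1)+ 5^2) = 16792553 / 34580 - 81* sqrt(6) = 287.21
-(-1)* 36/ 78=6/ 13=0.46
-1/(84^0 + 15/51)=-17/22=-0.77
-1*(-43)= 43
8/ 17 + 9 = 161/ 17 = 9.47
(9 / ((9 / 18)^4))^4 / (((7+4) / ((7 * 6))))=18059231232 / 11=1641748293.82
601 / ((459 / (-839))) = -504239 / 459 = -1098.56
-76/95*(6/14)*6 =-72/35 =-2.06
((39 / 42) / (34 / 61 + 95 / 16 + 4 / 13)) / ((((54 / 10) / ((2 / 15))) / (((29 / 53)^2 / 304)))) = 8669869 / 2611887984027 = 0.00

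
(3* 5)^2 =225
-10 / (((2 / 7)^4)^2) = -28824005 / 128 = -225187.54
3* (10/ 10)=3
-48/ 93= -16/ 31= -0.52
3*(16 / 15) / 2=8 / 5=1.60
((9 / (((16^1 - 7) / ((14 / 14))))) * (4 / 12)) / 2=1 / 6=0.17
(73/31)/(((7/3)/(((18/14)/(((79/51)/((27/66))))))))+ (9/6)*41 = 81633021/1320011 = 61.84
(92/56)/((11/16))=184/77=2.39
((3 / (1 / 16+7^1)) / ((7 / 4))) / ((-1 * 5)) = -0.05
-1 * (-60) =60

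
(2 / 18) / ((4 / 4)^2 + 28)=1 / 261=0.00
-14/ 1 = -14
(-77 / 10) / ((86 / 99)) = -7623 / 860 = -8.86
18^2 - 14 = 310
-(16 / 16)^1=-1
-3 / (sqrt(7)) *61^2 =-11163 *sqrt(7) / 7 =-4219.22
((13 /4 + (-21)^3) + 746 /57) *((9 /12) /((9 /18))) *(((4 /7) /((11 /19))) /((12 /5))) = -10538915 /1848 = -5702.88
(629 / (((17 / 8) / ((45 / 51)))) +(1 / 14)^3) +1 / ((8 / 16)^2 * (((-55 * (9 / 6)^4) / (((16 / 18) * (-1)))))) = 488516384591 / 1870351560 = 261.19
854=854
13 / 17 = 0.76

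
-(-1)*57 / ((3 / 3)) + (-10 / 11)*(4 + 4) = 547 / 11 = 49.73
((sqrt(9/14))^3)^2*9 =6561/2744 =2.39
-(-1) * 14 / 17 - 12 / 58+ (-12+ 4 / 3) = -14864 / 1479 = -10.05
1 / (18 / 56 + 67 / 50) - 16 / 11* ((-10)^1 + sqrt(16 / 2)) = 193780 / 12793 - 32* sqrt(2) / 11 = 11.03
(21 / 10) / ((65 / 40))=84 / 65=1.29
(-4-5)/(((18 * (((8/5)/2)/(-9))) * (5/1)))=9/8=1.12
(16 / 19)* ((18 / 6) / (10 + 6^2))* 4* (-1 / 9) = -32 / 1311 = -0.02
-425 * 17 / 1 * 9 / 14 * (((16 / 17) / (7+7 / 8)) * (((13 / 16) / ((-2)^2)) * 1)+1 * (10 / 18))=-263925 / 98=-2693.11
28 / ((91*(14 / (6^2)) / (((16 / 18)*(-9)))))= -576 / 91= -6.33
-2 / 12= -1 / 6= -0.17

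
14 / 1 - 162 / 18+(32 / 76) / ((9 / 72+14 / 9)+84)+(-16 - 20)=-3632965 / 117211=-31.00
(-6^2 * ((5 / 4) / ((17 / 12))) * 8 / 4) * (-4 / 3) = 1440 / 17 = 84.71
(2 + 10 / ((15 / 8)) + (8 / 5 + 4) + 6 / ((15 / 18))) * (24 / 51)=2416 / 255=9.47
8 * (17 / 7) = 136 / 7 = 19.43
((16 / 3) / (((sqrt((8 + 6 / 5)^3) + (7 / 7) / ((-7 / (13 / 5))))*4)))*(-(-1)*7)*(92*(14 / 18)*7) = 287159600 / 128752713 + 1422544480*sqrt(230) / 128752713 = 169.79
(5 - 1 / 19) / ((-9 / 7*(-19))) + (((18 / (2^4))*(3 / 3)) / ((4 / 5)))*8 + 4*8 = 564709 / 12996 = 43.45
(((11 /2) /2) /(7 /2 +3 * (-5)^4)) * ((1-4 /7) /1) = 33 /52598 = 0.00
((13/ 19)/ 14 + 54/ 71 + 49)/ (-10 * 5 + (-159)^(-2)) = -1.00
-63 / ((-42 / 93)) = 279 / 2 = 139.50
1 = 1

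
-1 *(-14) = 14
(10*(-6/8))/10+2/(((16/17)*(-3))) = -1.46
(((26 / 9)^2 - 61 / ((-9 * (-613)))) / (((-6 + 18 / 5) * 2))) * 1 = -2069195 / 1191672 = -1.74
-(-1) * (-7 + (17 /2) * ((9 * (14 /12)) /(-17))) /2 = -49 /8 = -6.12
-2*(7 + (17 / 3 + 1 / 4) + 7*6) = -659 / 6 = -109.83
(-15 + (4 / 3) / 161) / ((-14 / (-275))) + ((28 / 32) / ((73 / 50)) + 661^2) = 431060996617 / 987252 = 436627.12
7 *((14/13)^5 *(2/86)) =3764768/15965599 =0.24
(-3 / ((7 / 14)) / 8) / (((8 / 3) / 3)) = -27 / 32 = -0.84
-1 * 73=-73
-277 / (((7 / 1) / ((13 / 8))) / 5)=-18005 / 56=-321.52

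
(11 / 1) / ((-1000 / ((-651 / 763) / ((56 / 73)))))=74679 / 6104000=0.01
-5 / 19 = -0.26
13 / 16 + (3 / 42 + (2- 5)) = -2.12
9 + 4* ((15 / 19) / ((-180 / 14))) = 499 / 57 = 8.75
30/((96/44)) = 55/4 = 13.75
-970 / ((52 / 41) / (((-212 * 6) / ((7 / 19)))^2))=-9116698488.41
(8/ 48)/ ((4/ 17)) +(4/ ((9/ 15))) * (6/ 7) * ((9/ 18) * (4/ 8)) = 359/ 168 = 2.14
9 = 9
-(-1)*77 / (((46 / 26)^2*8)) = 13013 / 4232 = 3.07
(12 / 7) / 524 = 3 / 917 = 0.00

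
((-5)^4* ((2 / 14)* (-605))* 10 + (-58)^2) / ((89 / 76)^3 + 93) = -1649540993152 / 290708159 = -5674.22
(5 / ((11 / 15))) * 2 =150 / 11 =13.64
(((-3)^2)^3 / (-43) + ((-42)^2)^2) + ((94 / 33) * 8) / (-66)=3111678.70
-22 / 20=-11 / 10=-1.10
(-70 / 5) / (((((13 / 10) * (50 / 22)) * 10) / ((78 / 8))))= -4.62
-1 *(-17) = 17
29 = 29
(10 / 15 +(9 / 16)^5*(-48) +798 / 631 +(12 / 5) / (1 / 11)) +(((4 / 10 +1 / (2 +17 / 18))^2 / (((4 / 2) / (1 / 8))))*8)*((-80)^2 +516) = 16703673089650889 / 8712088780800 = 1917.30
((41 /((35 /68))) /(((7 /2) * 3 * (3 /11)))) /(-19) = -61336 /41895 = -1.46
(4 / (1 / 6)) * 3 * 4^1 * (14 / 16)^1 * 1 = 252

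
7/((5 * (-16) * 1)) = -7/80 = -0.09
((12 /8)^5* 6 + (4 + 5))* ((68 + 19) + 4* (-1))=4528.69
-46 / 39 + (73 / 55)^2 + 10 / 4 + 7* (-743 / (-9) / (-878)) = 376620902 / 155373075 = 2.42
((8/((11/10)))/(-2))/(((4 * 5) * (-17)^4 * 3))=-2/2756193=-0.00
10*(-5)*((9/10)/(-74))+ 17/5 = 1483/370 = 4.01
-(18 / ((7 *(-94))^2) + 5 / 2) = -270607 / 108241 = -2.50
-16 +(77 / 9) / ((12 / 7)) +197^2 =4190183 / 108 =38797.99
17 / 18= 0.94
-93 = -93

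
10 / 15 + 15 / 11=67 / 33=2.03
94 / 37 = 2.54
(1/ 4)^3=1/ 64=0.02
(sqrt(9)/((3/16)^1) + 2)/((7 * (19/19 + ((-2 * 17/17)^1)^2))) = 18/35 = 0.51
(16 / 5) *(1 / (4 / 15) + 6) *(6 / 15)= 312 / 25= 12.48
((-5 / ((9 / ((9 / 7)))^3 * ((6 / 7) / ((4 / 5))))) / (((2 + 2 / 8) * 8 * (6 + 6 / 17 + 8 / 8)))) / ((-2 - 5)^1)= 17 / 1157625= 0.00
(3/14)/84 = 1/392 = 0.00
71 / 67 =1.06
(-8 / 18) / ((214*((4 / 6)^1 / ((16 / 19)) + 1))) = -16 / 13803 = -0.00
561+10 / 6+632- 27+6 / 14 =24530 / 21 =1168.10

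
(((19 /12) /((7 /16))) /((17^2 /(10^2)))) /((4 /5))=9500 /6069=1.57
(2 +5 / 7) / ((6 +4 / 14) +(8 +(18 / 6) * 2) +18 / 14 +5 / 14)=38 / 307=0.12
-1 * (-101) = 101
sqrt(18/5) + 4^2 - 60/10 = 3 *sqrt(10)/5 + 10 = 11.90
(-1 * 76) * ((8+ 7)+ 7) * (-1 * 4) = 6688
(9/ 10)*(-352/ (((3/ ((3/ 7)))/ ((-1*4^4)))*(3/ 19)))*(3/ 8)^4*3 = 152361/ 35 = 4353.17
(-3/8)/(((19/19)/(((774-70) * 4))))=-1056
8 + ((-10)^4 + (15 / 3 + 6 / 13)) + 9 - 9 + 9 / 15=650914 / 65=10014.06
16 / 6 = 2.67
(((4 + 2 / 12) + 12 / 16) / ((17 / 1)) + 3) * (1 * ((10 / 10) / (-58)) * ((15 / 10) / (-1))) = 671 / 7888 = 0.09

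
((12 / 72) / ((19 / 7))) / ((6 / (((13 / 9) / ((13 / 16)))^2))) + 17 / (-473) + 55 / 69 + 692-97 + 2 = 597.79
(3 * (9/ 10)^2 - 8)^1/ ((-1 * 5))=557/ 500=1.11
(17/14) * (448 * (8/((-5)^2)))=4352/25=174.08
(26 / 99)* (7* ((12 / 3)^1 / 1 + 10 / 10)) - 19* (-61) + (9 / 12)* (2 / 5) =1156807 / 990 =1168.49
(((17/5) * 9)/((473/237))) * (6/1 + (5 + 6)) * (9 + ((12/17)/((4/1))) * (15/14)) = 79302807/33110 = 2395.13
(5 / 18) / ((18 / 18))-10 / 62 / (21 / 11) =0.19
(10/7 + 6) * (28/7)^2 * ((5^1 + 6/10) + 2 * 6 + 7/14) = 75296/35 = 2151.31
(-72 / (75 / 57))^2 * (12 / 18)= 1996.19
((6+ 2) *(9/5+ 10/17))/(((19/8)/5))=12992/323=40.22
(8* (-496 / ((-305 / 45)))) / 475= 35712 / 28975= 1.23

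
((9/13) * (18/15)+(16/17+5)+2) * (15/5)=29079/1105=26.32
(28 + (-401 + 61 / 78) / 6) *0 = 0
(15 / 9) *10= 50 / 3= 16.67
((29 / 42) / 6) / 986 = 1 / 8568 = 0.00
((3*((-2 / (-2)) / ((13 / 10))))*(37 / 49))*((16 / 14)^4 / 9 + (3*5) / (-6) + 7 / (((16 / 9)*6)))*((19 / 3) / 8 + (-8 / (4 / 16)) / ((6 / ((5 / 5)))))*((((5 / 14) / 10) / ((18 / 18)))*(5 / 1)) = 115329583675 / 49333519872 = 2.34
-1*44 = -44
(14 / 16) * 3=21 / 8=2.62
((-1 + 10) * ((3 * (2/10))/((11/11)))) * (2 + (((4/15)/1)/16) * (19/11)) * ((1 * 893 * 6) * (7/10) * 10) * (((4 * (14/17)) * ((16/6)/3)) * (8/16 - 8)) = -8437049712/935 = -9023582.58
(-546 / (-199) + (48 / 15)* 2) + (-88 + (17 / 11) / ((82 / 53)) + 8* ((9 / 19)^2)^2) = -77.45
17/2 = 8.50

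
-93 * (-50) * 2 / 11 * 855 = 7951500 / 11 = 722863.64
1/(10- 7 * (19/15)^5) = -759375/9738943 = -0.08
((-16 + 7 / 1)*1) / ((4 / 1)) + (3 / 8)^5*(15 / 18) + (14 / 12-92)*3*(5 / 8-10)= 167276949 / 65536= 2552.44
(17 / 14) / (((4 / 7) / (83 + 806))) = 15113 / 8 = 1889.12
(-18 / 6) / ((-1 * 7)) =0.43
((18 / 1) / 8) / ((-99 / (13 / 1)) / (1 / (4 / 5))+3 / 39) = -0.37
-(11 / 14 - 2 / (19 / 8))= 15 / 266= 0.06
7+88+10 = 105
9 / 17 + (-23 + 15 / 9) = -1061 / 51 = -20.80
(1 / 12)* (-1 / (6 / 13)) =-0.18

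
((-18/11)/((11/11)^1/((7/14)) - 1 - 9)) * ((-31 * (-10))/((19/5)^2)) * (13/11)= 453375/87362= 5.19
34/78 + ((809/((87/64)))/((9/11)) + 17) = 7581448/10179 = 744.81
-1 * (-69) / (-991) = -69 / 991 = -0.07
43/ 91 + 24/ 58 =0.89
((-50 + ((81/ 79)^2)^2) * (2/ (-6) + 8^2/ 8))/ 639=-43802518567/ 74667305277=-0.59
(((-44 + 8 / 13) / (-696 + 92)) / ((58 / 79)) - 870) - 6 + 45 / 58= -49818315 / 56927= -875.13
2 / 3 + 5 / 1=17 / 3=5.67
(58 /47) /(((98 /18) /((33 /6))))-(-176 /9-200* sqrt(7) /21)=46.00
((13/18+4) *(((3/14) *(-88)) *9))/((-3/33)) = 61710/7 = 8815.71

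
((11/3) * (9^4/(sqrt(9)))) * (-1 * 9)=-72171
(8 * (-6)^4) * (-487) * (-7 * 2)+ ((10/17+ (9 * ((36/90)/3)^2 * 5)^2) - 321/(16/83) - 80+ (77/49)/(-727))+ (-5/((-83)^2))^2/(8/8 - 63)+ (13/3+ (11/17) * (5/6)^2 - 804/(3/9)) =32388021380265567659598527/458203008473506800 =70684872.82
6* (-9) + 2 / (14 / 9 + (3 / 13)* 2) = -6255 / 118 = -53.01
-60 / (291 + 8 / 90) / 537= -0.00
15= 15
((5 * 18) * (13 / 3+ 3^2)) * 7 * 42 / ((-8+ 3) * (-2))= 35280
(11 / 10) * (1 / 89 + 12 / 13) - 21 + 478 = 5299381 / 11570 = 458.03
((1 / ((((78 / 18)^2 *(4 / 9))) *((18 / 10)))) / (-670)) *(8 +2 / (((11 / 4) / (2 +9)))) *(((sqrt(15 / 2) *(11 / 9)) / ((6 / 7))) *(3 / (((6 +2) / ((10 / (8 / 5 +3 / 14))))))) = -13475 *sqrt(30) / 5752084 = -0.01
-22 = -22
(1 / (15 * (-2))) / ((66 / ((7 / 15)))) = -7 / 29700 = -0.00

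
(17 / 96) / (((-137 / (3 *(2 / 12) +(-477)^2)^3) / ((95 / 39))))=-152186332430484162085 / 4103424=-37087644959546.99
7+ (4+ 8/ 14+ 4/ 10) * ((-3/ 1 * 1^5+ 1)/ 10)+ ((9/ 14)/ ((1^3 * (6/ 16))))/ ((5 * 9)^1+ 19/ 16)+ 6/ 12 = 6.54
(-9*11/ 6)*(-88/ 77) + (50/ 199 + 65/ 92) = 2539401/ 128156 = 19.81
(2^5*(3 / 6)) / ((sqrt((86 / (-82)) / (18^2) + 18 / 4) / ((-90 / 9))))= -576*sqrt(2449135) / 11947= -75.45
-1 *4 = -4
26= 26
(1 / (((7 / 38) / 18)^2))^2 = 218889236736 / 2401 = 91165862.86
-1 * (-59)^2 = -3481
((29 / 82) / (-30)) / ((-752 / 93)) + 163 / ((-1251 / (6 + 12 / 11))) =-0.92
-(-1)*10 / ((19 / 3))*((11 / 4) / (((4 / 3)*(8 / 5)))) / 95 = 495 / 23104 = 0.02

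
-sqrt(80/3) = -4 * sqrt(15)/3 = -5.16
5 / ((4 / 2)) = 5 / 2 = 2.50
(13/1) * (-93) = -1209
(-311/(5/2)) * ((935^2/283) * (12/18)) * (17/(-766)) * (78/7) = 63355.25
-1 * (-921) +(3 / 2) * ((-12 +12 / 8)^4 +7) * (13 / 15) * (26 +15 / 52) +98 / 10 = 416569.29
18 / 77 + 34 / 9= 2780 / 693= 4.01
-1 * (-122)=122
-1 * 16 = -16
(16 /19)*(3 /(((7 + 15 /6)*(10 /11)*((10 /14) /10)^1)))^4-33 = 677863916301 /1547561875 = 438.02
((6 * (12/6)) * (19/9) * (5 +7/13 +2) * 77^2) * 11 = 485751112/39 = 12455156.72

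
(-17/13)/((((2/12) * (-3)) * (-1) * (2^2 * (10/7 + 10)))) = -119/2080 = -0.06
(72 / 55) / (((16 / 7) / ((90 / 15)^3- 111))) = 60.14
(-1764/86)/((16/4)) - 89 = -8095/86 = -94.13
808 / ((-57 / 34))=-27472 / 57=-481.96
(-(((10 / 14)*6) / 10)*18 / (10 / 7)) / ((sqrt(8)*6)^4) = -1 / 15360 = -0.00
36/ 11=3.27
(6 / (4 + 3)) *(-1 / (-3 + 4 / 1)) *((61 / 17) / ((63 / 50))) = -6100 / 2499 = -2.44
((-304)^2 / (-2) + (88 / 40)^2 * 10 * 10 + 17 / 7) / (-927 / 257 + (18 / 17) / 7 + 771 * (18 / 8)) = -5593211276 / 211792689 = -26.41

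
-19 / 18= -1.06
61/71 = 0.86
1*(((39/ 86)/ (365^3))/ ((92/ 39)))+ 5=5.00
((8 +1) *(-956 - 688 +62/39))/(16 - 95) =192162/1027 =187.11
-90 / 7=-12.86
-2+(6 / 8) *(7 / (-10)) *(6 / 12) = -181 / 80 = -2.26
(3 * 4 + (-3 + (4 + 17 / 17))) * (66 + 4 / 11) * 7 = 71540 / 11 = 6503.64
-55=-55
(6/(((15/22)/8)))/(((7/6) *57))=1.06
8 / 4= 2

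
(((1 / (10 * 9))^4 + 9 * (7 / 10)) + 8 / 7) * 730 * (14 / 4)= 249534513511 / 13122000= 19016.50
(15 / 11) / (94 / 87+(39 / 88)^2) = 918720 / 860263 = 1.07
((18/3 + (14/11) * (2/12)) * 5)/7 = 4.44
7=7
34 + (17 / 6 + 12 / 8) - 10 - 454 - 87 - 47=-1679 / 3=-559.67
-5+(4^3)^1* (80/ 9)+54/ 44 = 111893/ 198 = 565.12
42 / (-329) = -6 / 47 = -0.13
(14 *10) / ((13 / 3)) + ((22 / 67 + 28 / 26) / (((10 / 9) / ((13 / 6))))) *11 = 271974 / 4355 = 62.45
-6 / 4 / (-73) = 3 / 146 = 0.02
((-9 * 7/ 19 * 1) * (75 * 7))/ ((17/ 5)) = -165375/ 323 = -512.00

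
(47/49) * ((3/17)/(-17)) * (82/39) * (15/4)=-28905/368186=-0.08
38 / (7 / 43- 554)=-1634 / 23815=-0.07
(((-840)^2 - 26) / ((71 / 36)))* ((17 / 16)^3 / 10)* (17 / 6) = 88395369081 / 727040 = 121582.54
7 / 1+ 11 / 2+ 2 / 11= 279 / 22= 12.68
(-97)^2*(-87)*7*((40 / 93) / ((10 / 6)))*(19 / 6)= -145162052 / 31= -4682646.84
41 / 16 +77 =1273 / 16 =79.56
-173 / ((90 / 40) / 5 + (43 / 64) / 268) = -14836480 / 38807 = -382.31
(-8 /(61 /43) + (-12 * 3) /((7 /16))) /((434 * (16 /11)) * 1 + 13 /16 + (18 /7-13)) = -6607744 /46718741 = -0.14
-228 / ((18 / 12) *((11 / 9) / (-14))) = 19152 / 11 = 1741.09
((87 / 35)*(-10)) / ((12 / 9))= -261 / 14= -18.64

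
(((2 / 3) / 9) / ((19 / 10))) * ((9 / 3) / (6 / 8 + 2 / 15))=400 / 3021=0.13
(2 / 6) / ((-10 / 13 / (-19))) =247 / 30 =8.23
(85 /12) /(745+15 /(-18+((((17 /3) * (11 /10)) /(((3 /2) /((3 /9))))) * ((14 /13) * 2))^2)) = 238210409 /24998689626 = 0.01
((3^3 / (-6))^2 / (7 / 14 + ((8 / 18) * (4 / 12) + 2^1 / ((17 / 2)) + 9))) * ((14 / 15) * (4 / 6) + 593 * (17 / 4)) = 1874470167 / 362920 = 5164.97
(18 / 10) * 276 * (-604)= -1500336 / 5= -300067.20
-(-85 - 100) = 185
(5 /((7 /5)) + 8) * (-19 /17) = -12.93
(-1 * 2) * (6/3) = -4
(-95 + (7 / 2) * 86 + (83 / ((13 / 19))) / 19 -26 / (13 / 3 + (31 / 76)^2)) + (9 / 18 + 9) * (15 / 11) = 4896146029 / 22299706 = 219.56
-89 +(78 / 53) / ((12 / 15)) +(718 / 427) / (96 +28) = -61138808 / 701561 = -87.15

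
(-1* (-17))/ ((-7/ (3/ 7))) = -51/ 49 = -1.04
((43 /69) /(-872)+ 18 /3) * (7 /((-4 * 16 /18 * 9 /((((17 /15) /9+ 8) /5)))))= -554370047 /259925760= -2.13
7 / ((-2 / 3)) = -21 / 2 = -10.50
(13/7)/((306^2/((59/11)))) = 767/7209972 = 0.00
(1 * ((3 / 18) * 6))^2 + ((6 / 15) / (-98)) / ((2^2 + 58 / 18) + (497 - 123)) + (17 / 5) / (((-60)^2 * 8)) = 24211734823 / 24209136000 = 1.00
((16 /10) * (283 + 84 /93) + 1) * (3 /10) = 211689 /1550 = 136.57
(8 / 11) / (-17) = -8 / 187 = -0.04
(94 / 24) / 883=0.00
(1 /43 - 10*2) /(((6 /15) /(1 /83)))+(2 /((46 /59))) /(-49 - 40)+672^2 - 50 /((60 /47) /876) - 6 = 6096896327241 /14611486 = 417267.37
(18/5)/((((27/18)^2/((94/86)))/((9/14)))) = 1692/1505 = 1.12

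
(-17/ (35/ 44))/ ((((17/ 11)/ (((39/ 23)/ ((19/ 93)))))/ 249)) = -437111532/ 15295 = -28578.72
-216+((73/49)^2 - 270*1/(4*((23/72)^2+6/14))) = -3152889325/9246251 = -340.99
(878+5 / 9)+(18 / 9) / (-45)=39533 / 45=878.51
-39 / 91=-3 / 7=-0.43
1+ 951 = 952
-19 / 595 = -0.03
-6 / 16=-3 / 8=-0.38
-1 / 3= -0.33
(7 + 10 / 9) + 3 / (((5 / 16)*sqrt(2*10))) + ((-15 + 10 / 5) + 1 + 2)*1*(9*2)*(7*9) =-101987 / 9 + 24*sqrt(5) / 25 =-11329.74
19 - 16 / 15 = 269 / 15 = 17.93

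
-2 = -2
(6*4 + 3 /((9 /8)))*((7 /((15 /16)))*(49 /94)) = 43904 /423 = 103.79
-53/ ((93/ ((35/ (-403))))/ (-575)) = -1066625/ 37479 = -28.46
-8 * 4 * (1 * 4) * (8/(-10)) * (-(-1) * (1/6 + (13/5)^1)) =283.31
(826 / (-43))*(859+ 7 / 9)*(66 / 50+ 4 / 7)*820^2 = -8128799704384 / 387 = -21004650398.93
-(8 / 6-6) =14 / 3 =4.67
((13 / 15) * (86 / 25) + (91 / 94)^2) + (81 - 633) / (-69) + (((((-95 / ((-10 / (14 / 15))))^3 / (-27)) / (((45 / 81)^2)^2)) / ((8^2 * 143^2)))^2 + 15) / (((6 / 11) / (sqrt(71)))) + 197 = 692251523 / 3313500 + 52270200274442323051763 * sqrt(71) / 1900734550000000000000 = 440.64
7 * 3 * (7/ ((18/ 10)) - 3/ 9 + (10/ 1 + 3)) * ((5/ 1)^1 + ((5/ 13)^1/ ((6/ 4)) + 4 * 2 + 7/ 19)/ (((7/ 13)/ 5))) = 29582.16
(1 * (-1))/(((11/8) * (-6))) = 4/33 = 0.12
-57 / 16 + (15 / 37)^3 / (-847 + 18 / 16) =-19538256507 / 5484301616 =-3.56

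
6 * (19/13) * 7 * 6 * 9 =43092/13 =3314.77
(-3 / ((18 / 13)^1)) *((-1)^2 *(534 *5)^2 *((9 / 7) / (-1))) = 139013550 / 7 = 19859078.57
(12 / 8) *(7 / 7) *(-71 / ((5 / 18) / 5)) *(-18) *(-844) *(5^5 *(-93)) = 8463890475000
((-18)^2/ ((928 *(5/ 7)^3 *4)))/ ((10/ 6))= 83349/ 580000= 0.14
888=888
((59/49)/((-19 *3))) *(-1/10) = 59/27930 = 0.00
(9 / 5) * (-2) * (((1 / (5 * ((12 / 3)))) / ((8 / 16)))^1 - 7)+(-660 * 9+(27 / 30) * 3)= -295623 / 50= -5912.46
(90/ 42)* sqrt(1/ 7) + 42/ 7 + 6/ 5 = 15* sqrt(7)/ 49 + 36/ 5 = 8.01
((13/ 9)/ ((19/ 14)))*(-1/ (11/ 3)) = -182/ 627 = -0.29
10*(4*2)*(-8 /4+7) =400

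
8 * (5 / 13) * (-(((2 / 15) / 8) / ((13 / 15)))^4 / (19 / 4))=-0.00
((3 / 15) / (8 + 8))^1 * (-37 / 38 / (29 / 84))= -777 / 22040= -0.04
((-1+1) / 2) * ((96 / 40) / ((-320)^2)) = 0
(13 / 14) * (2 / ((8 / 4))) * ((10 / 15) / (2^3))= 13 / 168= 0.08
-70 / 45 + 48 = 418 / 9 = 46.44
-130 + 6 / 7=-904 / 7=-129.14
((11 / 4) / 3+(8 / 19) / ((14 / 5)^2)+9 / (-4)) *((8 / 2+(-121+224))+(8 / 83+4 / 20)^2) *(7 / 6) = -32958005548 / 206153325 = -159.87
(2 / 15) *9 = 6 / 5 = 1.20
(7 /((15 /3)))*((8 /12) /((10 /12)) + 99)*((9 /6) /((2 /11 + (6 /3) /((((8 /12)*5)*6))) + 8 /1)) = 115269 /4555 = 25.31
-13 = -13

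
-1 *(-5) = 5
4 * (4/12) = 4/3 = 1.33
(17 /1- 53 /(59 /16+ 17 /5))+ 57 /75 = 10.28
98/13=7.54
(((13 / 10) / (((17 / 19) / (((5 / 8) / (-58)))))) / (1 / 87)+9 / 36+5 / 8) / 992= -265 / 539648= -0.00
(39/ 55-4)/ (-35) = 181/ 1925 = 0.09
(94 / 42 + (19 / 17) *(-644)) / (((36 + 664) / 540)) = -2305413 / 4165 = -553.52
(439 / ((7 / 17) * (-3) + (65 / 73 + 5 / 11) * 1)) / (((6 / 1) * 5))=5992789 / 44910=133.44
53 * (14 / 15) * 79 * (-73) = -4279114 / 15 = -285274.27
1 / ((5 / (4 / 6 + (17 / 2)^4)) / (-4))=-50119 / 12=-4176.58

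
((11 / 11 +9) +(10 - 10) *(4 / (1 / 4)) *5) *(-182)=-1820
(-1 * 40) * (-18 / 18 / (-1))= -40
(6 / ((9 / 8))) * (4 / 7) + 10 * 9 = 93.05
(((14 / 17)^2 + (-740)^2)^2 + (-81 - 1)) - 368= 25045150139922766 / 83521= 299866502315.86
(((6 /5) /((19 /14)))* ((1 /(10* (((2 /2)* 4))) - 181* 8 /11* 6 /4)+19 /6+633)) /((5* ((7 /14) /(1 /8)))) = 4053931 /209000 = 19.40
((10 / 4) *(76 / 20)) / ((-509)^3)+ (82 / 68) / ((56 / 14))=5406760097 / 17934623144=0.30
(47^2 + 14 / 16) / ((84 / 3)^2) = 17679 / 6272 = 2.82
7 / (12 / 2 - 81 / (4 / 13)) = -4 / 147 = -0.03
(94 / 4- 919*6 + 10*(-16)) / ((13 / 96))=-542448 / 13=-41726.77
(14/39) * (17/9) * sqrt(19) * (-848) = -201824 * sqrt(19)/351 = -2506.35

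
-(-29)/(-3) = -29/3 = -9.67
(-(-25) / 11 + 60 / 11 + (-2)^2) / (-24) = -43 / 88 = -0.49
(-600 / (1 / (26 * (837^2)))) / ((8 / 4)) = -5464438200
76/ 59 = 1.29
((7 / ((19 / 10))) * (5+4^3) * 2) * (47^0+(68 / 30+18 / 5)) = 66332 / 19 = 3491.16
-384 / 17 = -22.59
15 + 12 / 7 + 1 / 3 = 358 / 21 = 17.05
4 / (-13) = -4 / 13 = -0.31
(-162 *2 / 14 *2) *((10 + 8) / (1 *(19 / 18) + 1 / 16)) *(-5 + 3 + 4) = -1679616 / 1127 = -1490.34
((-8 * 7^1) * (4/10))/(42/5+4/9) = -504/199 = -2.53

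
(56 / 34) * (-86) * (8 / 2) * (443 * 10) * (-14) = 597376640 / 17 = 35139802.35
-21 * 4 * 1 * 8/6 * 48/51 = -1792/17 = -105.41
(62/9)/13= 0.53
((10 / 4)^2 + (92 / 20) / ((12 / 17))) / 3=383 / 90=4.26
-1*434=-434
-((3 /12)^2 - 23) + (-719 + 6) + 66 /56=-688.88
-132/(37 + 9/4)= -528/157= -3.36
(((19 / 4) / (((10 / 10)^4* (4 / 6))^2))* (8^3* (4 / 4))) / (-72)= -76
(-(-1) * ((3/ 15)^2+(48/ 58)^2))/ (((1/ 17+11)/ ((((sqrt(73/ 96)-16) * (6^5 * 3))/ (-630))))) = 1343158848/ 34586125-6995619 * sqrt(438)/ 69172250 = 36.72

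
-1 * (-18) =18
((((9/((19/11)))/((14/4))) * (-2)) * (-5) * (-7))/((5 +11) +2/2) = -6.13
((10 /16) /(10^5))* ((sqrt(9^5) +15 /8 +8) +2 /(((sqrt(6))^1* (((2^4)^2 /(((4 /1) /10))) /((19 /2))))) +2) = 19* sqrt(6) /614400000 +2039 /1280000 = 0.00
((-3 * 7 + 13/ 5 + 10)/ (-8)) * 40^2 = 1680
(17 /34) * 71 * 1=71 /2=35.50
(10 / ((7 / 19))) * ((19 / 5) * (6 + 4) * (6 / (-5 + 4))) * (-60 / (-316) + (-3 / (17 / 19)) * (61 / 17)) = 11711475360 / 159817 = 73280.54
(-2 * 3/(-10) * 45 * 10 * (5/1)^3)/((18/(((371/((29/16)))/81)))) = 3710000/783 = 4738.19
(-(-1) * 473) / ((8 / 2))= 473 / 4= 118.25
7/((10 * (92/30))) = 21/92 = 0.23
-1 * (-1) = 1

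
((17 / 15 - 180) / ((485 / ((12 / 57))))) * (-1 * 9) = 32196 / 46075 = 0.70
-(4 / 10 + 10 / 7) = -64 / 35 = -1.83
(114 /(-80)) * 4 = -57 /10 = -5.70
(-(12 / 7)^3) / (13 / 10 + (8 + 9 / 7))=-5760 / 12103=-0.48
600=600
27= 27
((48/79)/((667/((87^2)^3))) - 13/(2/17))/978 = 1435451850059/3554052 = 403891.63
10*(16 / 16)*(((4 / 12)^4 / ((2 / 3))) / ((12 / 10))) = 0.15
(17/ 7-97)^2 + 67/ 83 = 36377535/ 4067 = 8944.56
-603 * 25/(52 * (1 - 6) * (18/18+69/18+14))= 3.08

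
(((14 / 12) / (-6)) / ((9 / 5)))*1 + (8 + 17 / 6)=3475 / 324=10.73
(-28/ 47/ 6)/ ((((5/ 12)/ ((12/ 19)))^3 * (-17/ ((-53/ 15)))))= -246177792/ 3425213125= -0.07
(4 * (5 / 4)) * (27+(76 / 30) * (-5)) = 215 / 3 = 71.67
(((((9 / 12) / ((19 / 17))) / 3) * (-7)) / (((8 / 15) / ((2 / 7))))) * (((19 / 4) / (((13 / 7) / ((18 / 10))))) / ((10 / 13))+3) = -91647 / 12160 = -7.54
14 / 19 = 0.74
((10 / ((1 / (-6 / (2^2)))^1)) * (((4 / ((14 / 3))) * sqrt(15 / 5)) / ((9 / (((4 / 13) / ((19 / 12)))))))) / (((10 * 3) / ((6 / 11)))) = -96 * sqrt(3) / 19019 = -0.01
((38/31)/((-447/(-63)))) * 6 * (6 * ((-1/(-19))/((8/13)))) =2457/4619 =0.53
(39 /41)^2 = 1521 /1681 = 0.90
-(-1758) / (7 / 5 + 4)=2930 / 9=325.56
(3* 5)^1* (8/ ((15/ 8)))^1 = 64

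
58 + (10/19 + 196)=4836/19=254.53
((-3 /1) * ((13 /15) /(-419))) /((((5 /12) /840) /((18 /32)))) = 14742 /2095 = 7.04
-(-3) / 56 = 3 / 56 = 0.05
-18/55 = -0.33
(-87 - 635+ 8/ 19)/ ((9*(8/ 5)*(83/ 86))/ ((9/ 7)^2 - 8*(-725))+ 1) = -837960889650/ 1164069713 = -719.85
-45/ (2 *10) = -9/ 4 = -2.25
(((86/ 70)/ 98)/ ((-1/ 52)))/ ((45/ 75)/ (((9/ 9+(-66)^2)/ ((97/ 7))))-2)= 4871126/ 14930251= 0.33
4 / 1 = 4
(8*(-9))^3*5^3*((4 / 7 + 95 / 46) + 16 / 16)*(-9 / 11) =245853792000 / 1771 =138822016.94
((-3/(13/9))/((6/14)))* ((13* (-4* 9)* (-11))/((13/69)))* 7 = -12049884/13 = -926914.15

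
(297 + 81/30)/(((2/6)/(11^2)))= 1087911/10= 108791.10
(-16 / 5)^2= 256 / 25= 10.24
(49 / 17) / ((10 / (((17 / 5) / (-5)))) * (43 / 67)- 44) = -3283 / 60866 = -0.05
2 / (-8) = -1 / 4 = -0.25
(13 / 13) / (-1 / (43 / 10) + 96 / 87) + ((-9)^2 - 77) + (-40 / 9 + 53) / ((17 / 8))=1550693 / 55386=28.00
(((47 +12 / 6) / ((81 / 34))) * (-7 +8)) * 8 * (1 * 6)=26656 / 27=987.26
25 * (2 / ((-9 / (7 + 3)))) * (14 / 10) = -700 / 9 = -77.78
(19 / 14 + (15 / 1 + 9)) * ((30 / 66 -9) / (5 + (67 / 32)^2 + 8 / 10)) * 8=-683417600 / 4014857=-170.22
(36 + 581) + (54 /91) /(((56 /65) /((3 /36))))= 483773 /784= 617.06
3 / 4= 0.75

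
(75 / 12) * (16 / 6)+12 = 86 / 3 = 28.67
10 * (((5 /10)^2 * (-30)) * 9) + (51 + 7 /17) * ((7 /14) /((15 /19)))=-642.44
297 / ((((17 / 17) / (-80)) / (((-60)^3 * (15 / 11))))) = 6998400000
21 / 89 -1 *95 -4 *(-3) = -7366 / 89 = -82.76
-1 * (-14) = 14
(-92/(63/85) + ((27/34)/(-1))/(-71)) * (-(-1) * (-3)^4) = -10053.38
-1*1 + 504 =503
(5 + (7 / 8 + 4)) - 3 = 55 / 8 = 6.88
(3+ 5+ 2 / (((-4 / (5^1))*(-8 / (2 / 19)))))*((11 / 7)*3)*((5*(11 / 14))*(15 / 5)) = 6648345 / 14896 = 446.32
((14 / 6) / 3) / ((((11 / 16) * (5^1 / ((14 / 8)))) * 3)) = 196 / 1485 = 0.13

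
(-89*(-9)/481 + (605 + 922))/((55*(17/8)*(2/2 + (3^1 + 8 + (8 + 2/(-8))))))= 23529216/35529065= 0.66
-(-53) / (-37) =-53 / 37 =-1.43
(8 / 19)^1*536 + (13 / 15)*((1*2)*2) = 65308 / 285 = 229.15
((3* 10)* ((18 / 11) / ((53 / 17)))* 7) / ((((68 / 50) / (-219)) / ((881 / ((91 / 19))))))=-24744426750 / 7579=-3264866.97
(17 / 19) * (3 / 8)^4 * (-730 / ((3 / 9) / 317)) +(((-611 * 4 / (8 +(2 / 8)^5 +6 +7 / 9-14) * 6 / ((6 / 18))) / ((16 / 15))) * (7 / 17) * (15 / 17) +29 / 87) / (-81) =-236250954415526681 / 19612394293248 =-12046.00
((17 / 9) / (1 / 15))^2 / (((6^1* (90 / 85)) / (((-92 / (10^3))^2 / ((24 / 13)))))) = 33786701 / 58320000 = 0.58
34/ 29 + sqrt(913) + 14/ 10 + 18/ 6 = 808/ 145 + sqrt(913) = 35.79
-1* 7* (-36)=252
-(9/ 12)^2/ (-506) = 9/ 8096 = 0.00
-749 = -749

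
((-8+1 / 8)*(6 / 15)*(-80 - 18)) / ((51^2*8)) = 343 / 23120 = 0.01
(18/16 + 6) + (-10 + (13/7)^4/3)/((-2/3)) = 310733/19208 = 16.18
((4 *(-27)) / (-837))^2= 16 / 961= 0.02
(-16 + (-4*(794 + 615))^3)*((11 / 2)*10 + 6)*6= -65523040006752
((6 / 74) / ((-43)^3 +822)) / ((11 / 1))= -3 / 32024795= -0.00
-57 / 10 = -5.70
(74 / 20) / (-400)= -37 / 4000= -0.01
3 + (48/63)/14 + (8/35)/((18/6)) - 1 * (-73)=18652/245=76.13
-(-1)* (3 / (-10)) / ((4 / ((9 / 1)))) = -27 / 40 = -0.68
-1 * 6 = -6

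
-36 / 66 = -0.55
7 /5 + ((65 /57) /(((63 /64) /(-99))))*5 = -1141207 /1995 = -572.03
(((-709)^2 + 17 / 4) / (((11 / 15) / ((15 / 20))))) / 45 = 11424.66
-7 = -7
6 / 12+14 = 14.50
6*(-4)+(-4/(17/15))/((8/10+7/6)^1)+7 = -18851/1003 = -18.79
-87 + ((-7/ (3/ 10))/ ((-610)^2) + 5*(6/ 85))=-164431109/ 1897710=-86.65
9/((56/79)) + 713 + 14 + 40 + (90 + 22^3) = 644991/56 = 11517.70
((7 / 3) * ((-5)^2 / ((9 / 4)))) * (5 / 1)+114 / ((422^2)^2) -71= 25101560602363 / 428137799256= 58.63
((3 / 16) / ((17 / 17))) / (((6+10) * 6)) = 1 / 512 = 0.00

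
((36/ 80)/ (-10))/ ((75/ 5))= -3/ 1000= -0.00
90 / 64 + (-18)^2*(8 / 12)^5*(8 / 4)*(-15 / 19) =-40105 / 608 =-65.96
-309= -309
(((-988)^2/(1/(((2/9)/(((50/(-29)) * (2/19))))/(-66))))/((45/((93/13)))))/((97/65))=4168378916/2160675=1929.20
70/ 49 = 10/ 7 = 1.43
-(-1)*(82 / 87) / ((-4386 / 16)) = -656 / 190791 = -0.00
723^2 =522729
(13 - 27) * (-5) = 70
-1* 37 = -37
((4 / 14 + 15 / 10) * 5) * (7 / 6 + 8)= 6875 / 84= 81.85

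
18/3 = 6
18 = 18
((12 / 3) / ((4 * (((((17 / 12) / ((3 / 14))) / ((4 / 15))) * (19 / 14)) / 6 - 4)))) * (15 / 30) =144 / 463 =0.31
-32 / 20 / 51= -8 / 255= -0.03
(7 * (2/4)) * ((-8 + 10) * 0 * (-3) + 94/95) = 329/95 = 3.46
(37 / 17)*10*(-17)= -370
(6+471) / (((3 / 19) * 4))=755.25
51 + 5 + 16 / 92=1292 / 23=56.17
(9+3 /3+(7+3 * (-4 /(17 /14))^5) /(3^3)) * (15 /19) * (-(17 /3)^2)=6294474695 /7561107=832.48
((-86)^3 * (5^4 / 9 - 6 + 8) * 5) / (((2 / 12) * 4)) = -1022460020 / 3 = -340820006.67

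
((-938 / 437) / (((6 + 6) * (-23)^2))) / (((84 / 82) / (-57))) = 2747 / 146004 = 0.02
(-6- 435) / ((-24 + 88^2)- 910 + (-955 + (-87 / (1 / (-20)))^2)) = -441 / 3033455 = -0.00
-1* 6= -6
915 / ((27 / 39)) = 3965 / 3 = 1321.67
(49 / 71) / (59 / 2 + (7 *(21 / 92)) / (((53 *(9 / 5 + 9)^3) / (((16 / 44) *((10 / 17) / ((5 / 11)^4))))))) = 26648866188 / 1139107696483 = 0.02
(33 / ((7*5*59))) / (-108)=-11 / 74340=-0.00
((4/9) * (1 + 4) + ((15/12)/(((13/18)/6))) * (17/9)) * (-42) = -35770/39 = -917.18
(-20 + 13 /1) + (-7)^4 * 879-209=2110263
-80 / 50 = -8 / 5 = -1.60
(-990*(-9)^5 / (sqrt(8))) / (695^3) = 5845851*sqrt(2) / 134280950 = 0.06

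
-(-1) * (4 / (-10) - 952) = -4762 / 5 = -952.40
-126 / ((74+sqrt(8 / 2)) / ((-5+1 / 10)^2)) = -151263 / 3800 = -39.81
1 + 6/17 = 23/17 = 1.35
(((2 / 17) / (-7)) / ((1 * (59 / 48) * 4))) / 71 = -24 / 498491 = -0.00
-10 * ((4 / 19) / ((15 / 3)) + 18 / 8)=-871 / 38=-22.92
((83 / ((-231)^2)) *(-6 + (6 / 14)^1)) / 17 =-1079 / 2116653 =-0.00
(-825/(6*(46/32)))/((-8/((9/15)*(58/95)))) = 1914/437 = 4.38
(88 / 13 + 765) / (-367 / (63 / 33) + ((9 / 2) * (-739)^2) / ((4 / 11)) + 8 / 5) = 8427720 / 73797979567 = 0.00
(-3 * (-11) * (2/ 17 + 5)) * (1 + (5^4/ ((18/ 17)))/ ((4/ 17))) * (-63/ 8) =-3631467609/ 1088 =-3337745.96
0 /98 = 0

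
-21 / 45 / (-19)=7 / 285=0.02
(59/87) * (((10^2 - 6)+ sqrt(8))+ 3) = 118 * sqrt(2)/87+ 5723/87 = 67.70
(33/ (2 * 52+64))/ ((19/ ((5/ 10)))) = 11/ 2128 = 0.01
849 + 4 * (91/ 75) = 64039/ 75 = 853.85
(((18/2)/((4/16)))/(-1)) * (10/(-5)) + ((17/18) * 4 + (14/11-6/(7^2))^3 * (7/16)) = 15390479294/201331053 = 76.44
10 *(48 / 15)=32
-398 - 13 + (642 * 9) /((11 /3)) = 12813 /11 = 1164.82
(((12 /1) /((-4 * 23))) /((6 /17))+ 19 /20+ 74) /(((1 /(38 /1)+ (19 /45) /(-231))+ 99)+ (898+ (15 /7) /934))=90408585267 /1208625038468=0.07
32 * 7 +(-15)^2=449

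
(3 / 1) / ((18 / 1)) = 1 / 6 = 0.17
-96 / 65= -1.48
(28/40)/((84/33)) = 11/40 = 0.28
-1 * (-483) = 483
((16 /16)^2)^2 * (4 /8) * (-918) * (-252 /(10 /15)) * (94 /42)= 388314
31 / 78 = 0.40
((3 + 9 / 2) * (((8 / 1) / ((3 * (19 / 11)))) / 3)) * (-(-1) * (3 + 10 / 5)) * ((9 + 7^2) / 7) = 63800 / 399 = 159.90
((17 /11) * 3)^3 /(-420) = -44217 /186340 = -0.24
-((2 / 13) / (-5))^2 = -4 / 4225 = -0.00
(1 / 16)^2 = 0.00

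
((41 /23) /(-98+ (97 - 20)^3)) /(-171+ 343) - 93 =-167926087939 /1805656860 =-93.00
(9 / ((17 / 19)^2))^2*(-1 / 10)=-10556001 / 835210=-12.64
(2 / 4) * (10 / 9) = 5 / 9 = 0.56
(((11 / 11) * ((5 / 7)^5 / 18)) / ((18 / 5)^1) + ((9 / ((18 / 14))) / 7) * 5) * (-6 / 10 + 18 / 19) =59934523 / 34487964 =1.74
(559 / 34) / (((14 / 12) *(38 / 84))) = 31.15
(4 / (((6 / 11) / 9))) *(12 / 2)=396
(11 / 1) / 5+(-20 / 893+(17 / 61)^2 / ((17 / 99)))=43693878 / 16614265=2.63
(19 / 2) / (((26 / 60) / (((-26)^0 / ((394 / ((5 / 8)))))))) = 1425 / 40976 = 0.03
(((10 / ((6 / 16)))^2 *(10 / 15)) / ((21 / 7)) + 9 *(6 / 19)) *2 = 495148 / 1539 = 321.73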